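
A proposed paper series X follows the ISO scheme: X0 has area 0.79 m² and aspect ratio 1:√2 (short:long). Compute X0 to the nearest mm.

747 × 1057 mm

Let the short side be w mm. Then w · w√2 = 0.79 m² = 790,000 mm².
w² = 790,000/√2, so w ≈ 747.4 mm; long side = w√2 ≈ 1057.0 mm.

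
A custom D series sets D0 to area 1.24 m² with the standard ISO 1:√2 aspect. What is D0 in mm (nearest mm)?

936 × 1324 mm

Let the short side be w mm. Then w · w√2 = 1.24 m² = 1,240,000 mm².
w² = 1,240,000/√2, so w ≈ 936.4 mm; long side = w√2 ≈ 1324.2 mm.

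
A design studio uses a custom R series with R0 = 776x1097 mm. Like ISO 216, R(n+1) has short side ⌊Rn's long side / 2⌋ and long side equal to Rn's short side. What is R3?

R1: ⌊1097/2⌋ × 776 = 548 × 776 mm
R2: ⌊776/2⌋ × 548 = 388 × 548 mm
R3: ⌊548/2⌋ × 388 = 274 × 388 mm

274 × 388 mm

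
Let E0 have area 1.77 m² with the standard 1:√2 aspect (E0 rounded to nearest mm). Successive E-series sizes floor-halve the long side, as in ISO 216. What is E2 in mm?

559 × 791 mm

Let E0's short side be w mm. w · w√2 = 1.77 m² = 1,770,000 mm², so w ≈ 1118.7 mm and w√2 ≈ 1582.1 mm → E0 = 1119 × 1582 mm.
E1: ⌊1582/2⌋ × 1119 = 791 × 1119 mm
E2: ⌊1119/2⌋ × 791 = 559 × 791 mm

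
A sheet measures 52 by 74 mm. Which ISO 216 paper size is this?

Aspect ratio 74/52 ≈ 1.423 — close to the ISO √2 ≈ 1.414.
In the A-series (A0 area = 1 m²): A8 = 52 × 74 mm.

A8 (52 × 74 mm)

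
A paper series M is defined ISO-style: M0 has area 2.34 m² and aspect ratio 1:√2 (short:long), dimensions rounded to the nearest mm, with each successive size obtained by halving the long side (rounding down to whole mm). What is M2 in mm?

Let M0's short side be w mm. w · w√2 = 2.34 m² = 2,340,000 mm², so w ≈ 1286.3 mm and w√2 ≈ 1819.1 mm → M0 = 1286 × 1819 mm.
M1: ⌊1819/2⌋ × 1286 = 909 × 1286 mm
M2: ⌊1286/2⌋ × 909 = 643 × 909 mm

643 × 909 mm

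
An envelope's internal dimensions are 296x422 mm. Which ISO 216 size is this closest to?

Aspect ratio 422/296 ≈ 1.426 — close to the ISO √2 ≈ 1.414.
In the A-series (A0 area = 1 m²): A3 = 297 × 420 mm.
Off by 3 mm total — nearest standard size.

A3 (297 × 420 mm)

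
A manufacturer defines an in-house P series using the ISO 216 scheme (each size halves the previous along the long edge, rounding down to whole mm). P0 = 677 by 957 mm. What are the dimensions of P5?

119 × 169 mm

P1 = 478 × 677 mm (from P0 by 1 halving).
P2: ⌊677/2⌋ × 478 = 338 × 478 mm
P3: ⌊478/2⌋ × 338 = 239 × 338 mm
P4: ⌊338/2⌋ × 239 = 169 × 239 mm
P5: ⌊239/2⌋ × 169 = 119 × 169 mm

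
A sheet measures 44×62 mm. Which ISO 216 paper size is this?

B9 (44 × 62 mm)

Aspect ratio 62/44 ≈ 1.409 — close to the ISO √2 ≈ 1.414.
In the B-series (B0 = 1000 × 1414 mm): B9 = 44 × 62 mm.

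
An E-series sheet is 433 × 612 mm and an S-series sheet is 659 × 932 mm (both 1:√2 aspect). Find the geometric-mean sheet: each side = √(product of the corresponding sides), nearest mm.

534 × 755 mm

Short side: √(433 · 659) = √285347 ≈ 534.2 → 534 mm
Long side: √(612 · 932) = √570384 ≈ 755.2 → 755 mm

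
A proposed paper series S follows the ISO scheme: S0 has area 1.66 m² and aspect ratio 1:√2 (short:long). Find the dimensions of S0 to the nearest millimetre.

1083 × 1532 mm

Let the short side be w mm. Then w · w√2 = 1.66 m² = 1,660,000 mm².
w² = 1,660,000/√2, so w ≈ 1083.4 mm; long side = w√2 ≈ 1532.2 mm.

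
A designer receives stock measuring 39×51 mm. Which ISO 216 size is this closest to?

Aspect ratio 51/39 ≈ 1.308 (ISO target is √2 ≈ 1.414).
In the A-series (A0 area = 1 m²): A9 = 37 × 52 mm.
Off by 3 mm total — nearest standard size.

A9 (37 × 52 mm)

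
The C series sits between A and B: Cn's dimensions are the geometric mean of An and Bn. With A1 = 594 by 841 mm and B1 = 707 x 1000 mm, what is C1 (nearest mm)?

Short side: √(594 · 707) = √419958 ≈ 648.0 → 648 mm
Long side: √(841 · 1000) = √841000 ≈ 917.1 → 917 mm

648 × 917 mm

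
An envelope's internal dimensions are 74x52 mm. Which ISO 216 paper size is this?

Aspect ratio 74/52 ≈ 1.423 — close to the ISO √2 ≈ 1.414.
In the A-series (A0 area = 1 m²): A8 = 52 × 74 mm.

A8 (52 × 74 mm)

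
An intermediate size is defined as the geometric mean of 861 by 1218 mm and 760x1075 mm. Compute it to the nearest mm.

809 × 1144 mm

Short side: √(861 · 760) = √654360 ≈ 808.9 → 809 mm
Long side: √(1218 · 1075) = √1309350 ≈ 1144.3 → 1144 mm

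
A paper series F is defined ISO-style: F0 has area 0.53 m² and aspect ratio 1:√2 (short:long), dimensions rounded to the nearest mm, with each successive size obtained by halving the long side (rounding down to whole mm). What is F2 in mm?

306 × 433 mm

Let F0's short side be w mm. w · w√2 = 0.53 m² = 530,000 mm², so w ≈ 612.2 mm and w√2 ≈ 865.8 mm → F0 = 612 × 866 mm.
F1: ⌊866/2⌋ × 612 = 433 × 612 mm
F2: ⌊612/2⌋ × 433 = 306 × 433 mm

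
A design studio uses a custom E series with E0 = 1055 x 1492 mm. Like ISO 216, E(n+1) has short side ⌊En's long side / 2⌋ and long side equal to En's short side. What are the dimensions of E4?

E1: ⌊1492/2⌋ × 1055 = 746 × 1055 mm
E2: ⌊1055/2⌋ × 746 = 527 × 746 mm
E3: ⌊746/2⌋ × 527 = 373 × 527 mm
E4: ⌊527/2⌋ × 373 = 263 × 373 mm

263 × 373 mm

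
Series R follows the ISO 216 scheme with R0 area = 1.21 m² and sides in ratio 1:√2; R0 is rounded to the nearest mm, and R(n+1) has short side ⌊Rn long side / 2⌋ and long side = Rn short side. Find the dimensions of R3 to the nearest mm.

Let R0's short side be w mm. w · w√2 = 1.21 m² = 1,210,000 mm², so w ≈ 925.0 mm and w√2 ≈ 1308.1 mm → R0 = 925 × 1308 mm.
R1: ⌊1308/2⌋ × 925 = 654 × 925 mm
R2: ⌊925/2⌋ × 654 = 462 × 654 mm
R3: ⌊654/2⌋ × 462 = 327 × 462 mm

327 × 462 mm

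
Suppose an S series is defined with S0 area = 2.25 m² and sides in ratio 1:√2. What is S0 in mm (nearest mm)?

Let the short side be w mm. Then w · w√2 = 2.25 m² = 2,250,000 mm².
w² = 2,250,000/√2, so w ≈ 1261.3 mm; long side = w√2 ≈ 1783.8 mm.

1261 × 1784 mm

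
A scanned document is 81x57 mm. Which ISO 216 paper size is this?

C8 (57 × 81 mm)

Aspect ratio 81/57 ≈ 1.421 — close to the ISO √2 ≈ 1.414.
In the C-series (envelope sizes, between A and B): C8 = 57 × 81 mm.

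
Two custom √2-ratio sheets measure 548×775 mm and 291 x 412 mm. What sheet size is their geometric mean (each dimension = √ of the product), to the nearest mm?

399 × 565 mm

Short side: √(548 · 291) = √159468 ≈ 399.3 → 399 mm
Long side: √(775 · 412) = √319300 ≈ 565.1 → 565 mm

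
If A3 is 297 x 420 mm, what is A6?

105 × 148 mm

A4: ⌊420/2⌋ × 297 = 210 × 297 mm
A5: ⌊297/2⌋ × 210 = 148 × 210 mm
A6: ⌊210/2⌋ × 148 = 105 × 148 mm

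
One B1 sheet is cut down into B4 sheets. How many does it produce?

B1 = 707 × 1000 mm; B4 = 250 × 353 mm.
Each halving step doubles the count; 3 steps from B1 to B4.
2^3 = 8.

8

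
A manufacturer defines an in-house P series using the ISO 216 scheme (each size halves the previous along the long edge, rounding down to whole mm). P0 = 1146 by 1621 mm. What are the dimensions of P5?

202 × 286 mm

P1: ⌊1621/2⌋ × 1146 = 810 × 1146 mm
P2: ⌊1146/2⌋ × 810 = 573 × 810 mm
P3: ⌊810/2⌋ × 573 = 405 × 573 mm
P4: ⌊573/2⌋ × 405 = 286 × 405 mm
P5: ⌊405/2⌋ × 286 = 202 × 286 mm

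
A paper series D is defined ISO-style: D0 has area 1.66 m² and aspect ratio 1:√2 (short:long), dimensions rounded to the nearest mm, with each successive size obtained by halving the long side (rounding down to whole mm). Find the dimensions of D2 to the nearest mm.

541 × 766 mm

Let D0's short side be w mm. w · w√2 = 1.66 m² = 1,660,000 mm², so w ≈ 1083.4 mm and w√2 ≈ 1532.2 mm → D0 = 1083 × 1532 mm.
D1: ⌊1532/2⌋ × 1083 = 766 × 1083 mm
D2: ⌊1083/2⌋ × 766 = 541 × 766 mm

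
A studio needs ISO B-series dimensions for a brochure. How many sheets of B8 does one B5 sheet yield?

8

Each ISO step halves the sheet: 1 × B5 → 2 × B6 → 4 × B7 → 8 × B8
From B5 to B8 is 3 halving steps: 2^3 = 8.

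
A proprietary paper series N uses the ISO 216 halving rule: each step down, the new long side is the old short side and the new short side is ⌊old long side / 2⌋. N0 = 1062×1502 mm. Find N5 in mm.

N1 = 751 × 1062 mm (from N0 by 1 halving).
N2: ⌊1062/2⌋ × 751 = 531 × 751 mm
N3: ⌊751/2⌋ × 531 = 375 × 531 mm
N4: ⌊531/2⌋ × 375 = 265 × 375 mm
N5: ⌊375/2⌋ × 265 = 187 × 265 mm

187 × 265 mm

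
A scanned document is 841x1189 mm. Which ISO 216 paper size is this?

A0 (841 × 1189 mm)

Aspect ratio 1189/841 ≈ 1.414 — close to the ISO √2 ≈ 1.414.
In the A-series (A0 area = 1 m²): A0 = 841 × 1189 mm.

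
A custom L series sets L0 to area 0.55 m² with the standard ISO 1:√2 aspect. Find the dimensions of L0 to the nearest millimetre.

624 × 882 mm

Let the short side be w mm. Then w · w√2 = 0.55 m² = 550,000 mm².
w² = 550,000/√2, so w ≈ 623.6 mm; long side = w√2 ≈ 881.9 mm.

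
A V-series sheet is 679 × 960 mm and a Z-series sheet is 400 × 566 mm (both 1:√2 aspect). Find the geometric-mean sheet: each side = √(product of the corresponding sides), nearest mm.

521 × 737 mm

Short side: √(679 · 400) = √271600 ≈ 521.2 → 521 mm
Long side: √(960 · 566) = √543360 ≈ 737.1 → 737 mm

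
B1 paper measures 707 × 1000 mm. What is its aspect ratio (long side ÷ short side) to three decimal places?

1000 / 707 = 1.414
Matches √2 ≈ 1.414 — the ISO 216 defining ratio.

1.414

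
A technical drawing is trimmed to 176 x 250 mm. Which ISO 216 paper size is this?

Aspect ratio 250/176 ≈ 1.420 — close to the ISO √2 ≈ 1.414.
In the B-series (B0 = 1000 × 1414 mm): B5 = 176 × 250 mm.

B5 (176 × 250 mm)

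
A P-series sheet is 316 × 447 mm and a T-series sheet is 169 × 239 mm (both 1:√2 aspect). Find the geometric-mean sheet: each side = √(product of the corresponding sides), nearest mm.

Short side: √(316 · 169) = √53404 ≈ 231.1 → 231 mm
Long side: √(447 · 239) = √106833 ≈ 326.9 → 327 mm

231 × 327 mm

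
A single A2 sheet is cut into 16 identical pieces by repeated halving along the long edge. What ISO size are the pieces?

16 = 2^4, so 4 halving steps.
A2 → A3 → … → A6 after 4 steps.

A6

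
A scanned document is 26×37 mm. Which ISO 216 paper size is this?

A10 (26 × 37 mm)

Aspect ratio 37/26 ≈ 1.423 — close to the ISO √2 ≈ 1.414.
In the A-series (A0 area = 1 m²): A10 = 26 × 37 mm.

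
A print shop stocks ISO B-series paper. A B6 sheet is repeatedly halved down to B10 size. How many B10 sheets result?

Each ISO step halves the sheet: 1 × B6 → 2 × B7 → 4 × B8 → 8 × B9 → …
From B6 to B10 is 4 halving steps: 2^4 = 16.

16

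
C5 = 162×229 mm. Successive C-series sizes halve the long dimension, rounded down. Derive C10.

28 × 40 mm

C6: ⌊229/2⌋ × 162 = 114 × 162 mm
C7: ⌊162/2⌋ × 114 = 81 × 114 mm
C8: ⌊114/2⌋ × 81 = 57 × 81 mm
C9: ⌊81/2⌋ × 57 = 40 × 57 mm
C10: ⌊57/2⌋ × 40 = 28 × 40 mm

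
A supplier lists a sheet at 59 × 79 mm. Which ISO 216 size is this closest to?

C8 (57 × 81 mm)

Aspect ratio 79/59 ≈ 1.339 (ISO target is √2 ≈ 1.414).
In the C-series (envelope sizes, between A and B): C8 = 57 × 81 mm.
Off by 4 mm total — nearest standard size.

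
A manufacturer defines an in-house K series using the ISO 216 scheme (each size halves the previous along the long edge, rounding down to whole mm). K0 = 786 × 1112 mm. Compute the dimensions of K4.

K1: ⌊1112/2⌋ × 786 = 556 × 786 mm
K2: ⌊786/2⌋ × 556 = 393 × 556 mm
K3: ⌊556/2⌋ × 393 = 278 × 393 mm
K4: ⌊393/2⌋ × 278 = 196 × 278 mm

196 × 278 mm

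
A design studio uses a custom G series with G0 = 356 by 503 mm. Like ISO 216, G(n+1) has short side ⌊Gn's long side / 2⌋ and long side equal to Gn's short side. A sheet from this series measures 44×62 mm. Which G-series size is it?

G6

G0: 356 × 503 mm
G1: 251 × 356 mm
G2: 178 × 251 mm
G3: 125 × 178 mm
G4: 89 × 125 mm
G5: 62 × 89 mm
G6: 44 × 62 mm
G7: 31 × 44 mm
→ matches G6.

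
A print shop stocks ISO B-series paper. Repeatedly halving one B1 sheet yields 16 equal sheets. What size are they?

16 = 2^4, so 4 halving steps.
B1 → B2 → … → B5 after 4 steps.

B5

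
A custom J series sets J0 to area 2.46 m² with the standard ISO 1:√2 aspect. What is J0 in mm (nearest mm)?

Let the short side be w mm. Then w · w√2 = 2.46 m² = 2,460,000 mm².
w² = 2,460,000/√2, so w ≈ 1318.9 mm; long side = w√2 ≈ 1865.2 mm.

1319 × 1865 mm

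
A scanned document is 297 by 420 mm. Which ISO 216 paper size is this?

A3 (297 × 420 mm)

Aspect ratio 420/297 ≈ 1.414 — close to the ISO √2 ≈ 1.414.
In the A-series (A0 area = 1 m²): A3 = 297 × 420 mm.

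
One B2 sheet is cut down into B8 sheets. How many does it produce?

64

B2 = 500 × 707 mm; B8 = 62 × 88 mm.
Each halving step doubles the count; 6 steps from B2 to B8.
2^6 = 64.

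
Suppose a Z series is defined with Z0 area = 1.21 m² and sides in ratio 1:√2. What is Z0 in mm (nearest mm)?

925 × 1308 mm

Let the short side be w mm. Then w · w√2 = 1.21 m² = 1,210,000 mm².
w² = 1,210,000/√2, so w ≈ 925.0 mm; long side = w√2 ≈ 1308.1 mm.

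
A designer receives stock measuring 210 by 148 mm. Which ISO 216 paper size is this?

A5 (148 × 210 mm)

Aspect ratio 210/148 ≈ 1.419 — close to the ISO √2 ≈ 1.414.
In the A-series (A0 area = 1 m²): A5 = 148 × 210 mm.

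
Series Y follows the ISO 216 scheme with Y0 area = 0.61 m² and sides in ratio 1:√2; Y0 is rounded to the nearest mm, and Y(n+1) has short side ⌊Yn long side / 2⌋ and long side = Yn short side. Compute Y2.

328 × 464 mm

Let Y0's short side be w mm. w · w√2 = 0.61 m² = 610,000 mm², so w ≈ 656.8 mm and w√2 ≈ 928.8 mm → Y0 = 657 × 929 mm.
Y1: ⌊929/2⌋ × 657 = 464 × 657 mm
Y2: ⌊657/2⌋ × 464 = 328 × 464 mm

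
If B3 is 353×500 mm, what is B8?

B4: ⌊500/2⌋ × 353 = 250 × 353 mm
B5: ⌊353/2⌋ × 250 = 176 × 250 mm
B6: ⌊250/2⌋ × 176 = 125 × 176 mm
B7: ⌊176/2⌋ × 125 = 88 × 125 mm
B8: ⌊125/2⌋ × 88 = 62 × 88 mm

62 × 88 mm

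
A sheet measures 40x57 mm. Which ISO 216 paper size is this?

C9 (40 × 57 mm)

Aspect ratio 57/40 ≈ 1.425 — close to the ISO √2 ≈ 1.414.
In the C-series (envelope sizes, between A and B): C9 = 40 × 57 mm.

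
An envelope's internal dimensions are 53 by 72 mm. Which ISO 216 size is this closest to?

Aspect ratio 72/53 ≈ 1.358 (ISO target is √2 ≈ 1.414).
In the A-series (A0 area = 1 m²): A8 = 52 × 74 mm.
Off by 3 mm total — nearest standard size.

A8 (52 × 74 mm)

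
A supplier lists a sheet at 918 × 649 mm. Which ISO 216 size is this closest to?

C1 (648 × 917 mm)

Aspect ratio 918/649 ≈ 1.414 — close to the ISO √2 ≈ 1.414.
In the C-series (envelope sizes, between A and B): C1 = 648 × 917 mm.
Off by 2 mm total — nearest standard size.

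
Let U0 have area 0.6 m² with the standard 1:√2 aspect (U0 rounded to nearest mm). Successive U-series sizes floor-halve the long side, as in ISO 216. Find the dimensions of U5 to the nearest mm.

115 × 162 mm

Let U0's short side be w mm. w · w√2 = 0.6 m² = 600,000 mm², so w ≈ 651.4 mm and w√2 ≈ 921.2 mm → U0 = 651 × 921 mm.
U1: ⌊921/2⌋ × 651 = 460 × 651 mm
U2: ⌊651/2⌋ × 460 = 325 × 460 mm
U3: ⌊460/2⌋ × 325 = 230 × 325 mm
U4: ⌊325/2⌋ × 230 = 162 × 230 mm
U5: ⌊230/2⌋ × 162 = 115 × 162 mm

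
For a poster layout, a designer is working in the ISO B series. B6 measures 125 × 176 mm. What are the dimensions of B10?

B7: ⌊176/2⌋ × 125 = 88 × 125 mm
B8: ⌊125/2⌋ × 88 = 62 × 88 mm
B9: ⌊88/2⌋ × 62 = 44 × 62 mm
B10: ⌊62/2⌋ × 44 = 31 × 44 mm

31 × 44 mm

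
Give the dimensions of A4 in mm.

A0 = 841 × 1189 mm (A0 has area 1 m², aspect 1:√2).
A1: ⌊1189/2⌋ × 841 = 594 × 841 mm
A2: ⌊841/2⌋ × 594 = 420 × 594 mm
A3: ⌊594/2⌋ × 420 = 297 × 420 mm
A4: ⌊420/2⌋ × 297 = 210 × 297 mm

210 × 297 mm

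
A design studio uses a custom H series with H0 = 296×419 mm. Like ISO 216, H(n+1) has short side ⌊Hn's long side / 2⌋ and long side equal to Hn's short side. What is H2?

148 × 209 mm

H1: ⌊419/2⌋ × 296 = 209 × 296 mm
H2: ⌊296/2⌋ × 209 = 148 × 209 mm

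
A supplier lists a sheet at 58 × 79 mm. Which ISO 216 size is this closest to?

Aspect ratio 79/58 ≈ 1.362 (ISO target is √2 ≈ 1.414).
In the C-series (envelope sizes, between A and B): C8 = 57 × 81 mm.
Off by 3 mm total — nearest standard size.

C8 (57 × 81 mm)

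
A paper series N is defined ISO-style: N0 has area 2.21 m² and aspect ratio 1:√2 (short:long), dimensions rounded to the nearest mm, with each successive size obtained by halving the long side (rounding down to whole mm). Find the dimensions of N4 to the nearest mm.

Let N0's short side be w mm. w · w√2 = 2.21 m² = 2,210,000 mm², so w ≈ 1250.1 mm and w√2 ≈ 1767.9 mm → N0 = 1250 × 1768 mm.
N1: ⌊1768/2⌋ × 1250 = 884 × 1250 mm
N2: ⌊1250/2⌋ × 884 = 625 × 884 mm
N3: ⌊884/2⌋ × 625 = 442 × 625 mm
N4: ⌊625/2⌋ × 442 = 312 × 442 mm

312 × 442 mm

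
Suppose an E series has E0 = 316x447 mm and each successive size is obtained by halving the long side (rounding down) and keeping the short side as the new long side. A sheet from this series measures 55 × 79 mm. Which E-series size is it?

E0: 316 × 447 mm
E1: 223 × 316 mm
E2: 158 × 223 mm
E3: 111 × 158 mm
E4: 79 × 111 mm
E5: 55 × 79 mm
E6: 39 × 55 mm
→ matches E5.

E5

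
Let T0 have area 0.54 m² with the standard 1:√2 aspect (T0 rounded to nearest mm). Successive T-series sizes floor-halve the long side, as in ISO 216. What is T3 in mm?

218 × 309 mm

Let T0's short side be w mm. w · w√2 = 0.54 m² = 540,000 mm², so w ≈ 617.9 mm and w√2 ≈ 873.9 mm → T0 = 618 × 874 mm.
T1: ⌊874/2⌋ × 618 = 437 × 618 mm
T2: ⌊618/2⌋ × 437 = 309 × 437 mm
T3: ⌊437/2⌋ × 309 = 218 × 309 mm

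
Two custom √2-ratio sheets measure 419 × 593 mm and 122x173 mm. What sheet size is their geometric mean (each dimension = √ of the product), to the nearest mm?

Short side: √(419 · 122) = √51118 ≈ 226.1 → 226 mm
Long side: √(593 · 173) = √102589 ≈ 320.3 → 320 mm

226 × 320 mm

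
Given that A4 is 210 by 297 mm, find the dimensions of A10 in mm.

A5: ⌊297/2⌋ × 210 = 148 × 210 mm
A6: ⌊210/2⌋ × 148 = 105 × 148 mm
A7: ⌊148/2⌋ × 105 = 74 × 105 mm
A8: ⌊105/2⌋ × 74 = 52 × 74 mm
A9: ⌊74/2⌋ × 52 = 37 × 52 mm
A10: ⌊52/2⌋ × 37 = 26 × 37 mm

26 × 37 mm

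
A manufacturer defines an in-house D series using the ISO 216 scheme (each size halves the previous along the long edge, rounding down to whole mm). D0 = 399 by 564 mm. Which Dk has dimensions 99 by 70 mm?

D0: 399 × 564 mm
D1: 282 × 399 mm
D2: 199 × 282 mm
D3: 141 × 199 mm
D4: 99 × 141 mm
D5: 70 × 99 mm
D6: 49 × 70 mm
→ matches D5.

D5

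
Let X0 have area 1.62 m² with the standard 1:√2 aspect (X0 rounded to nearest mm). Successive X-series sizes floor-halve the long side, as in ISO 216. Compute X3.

378 × 535 mm

Let X0's short side be w mm. w · w√2 = 1.62 m² = 1,620,000 mm², so w ≈ 1070.3 mm and w√2 ≈ 1513.6 mm → X0 = 1070 × 1514 mm.
X1: ⌊1514/2⌋ × 1070 = 757 × 1070 mm
X2: ⌊1070/2⌋ × 757 = 535 × 757 mm
X3: ⌊757/2⌋ × 535 = 378 × 535 mm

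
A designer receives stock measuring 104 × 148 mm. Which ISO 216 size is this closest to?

A6 (105 × 148 mm)

Aspect ratio 148/104 ≈ 1.423 — close to the ISO √2 ≈ 1.414.
In the A-series (A0 area = 1 m²): A6 = 105 × 148 mm.
Off by 1 mm total — nearest standard size.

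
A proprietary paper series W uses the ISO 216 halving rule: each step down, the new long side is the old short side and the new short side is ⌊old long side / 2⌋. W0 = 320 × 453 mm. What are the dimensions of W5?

56 × 80 mm

W1: ⌊453/2⌋ × 320 = 226 × 320 mm
W2: ⌊320/2⌋ × 226 = 160 × 226 mm
W3: ⌊226/2⌋ × 160 = 113 × 160 mm
W4: ⌊160/2⌋ × 113 = 80 × 113 mm
W5: ⌊113/2⌋ × 80 = 56 × 80 mm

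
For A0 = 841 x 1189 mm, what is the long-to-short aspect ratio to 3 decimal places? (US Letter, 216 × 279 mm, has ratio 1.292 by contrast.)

1189 / 841 = 1.414
Matches √2 ≈ 1.414 — the ISO 216 defining ratio.

1.414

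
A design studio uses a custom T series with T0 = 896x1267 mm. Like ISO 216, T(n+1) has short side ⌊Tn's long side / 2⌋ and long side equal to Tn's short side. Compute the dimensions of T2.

448 × 633 mm

T1: ⌊1267/2⌋ × 896 = 633 × 896 mm
T2: ⌊896/2⌋ × 633 = 448 × 633 mm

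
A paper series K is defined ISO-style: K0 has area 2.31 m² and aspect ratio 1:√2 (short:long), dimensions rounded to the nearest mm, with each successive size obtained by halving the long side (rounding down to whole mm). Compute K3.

Let K0's short side be w mm. w · w√2 = 2.31 m² = 2,310,000 mm², so w ≈ 1278.1 mm and w√2 ≈ 1807.4 mm → K0 = 1278 × 1807 mm.
K1: ⌊1807/2⌋ × 1278 = 903 × 1278 mm
K2: ⌊1278/2⌋ × 903 = 639 × 903 mm
K3: ⌊903/2⌋ × 639 = 451 × 639 mm

451 × 639 mm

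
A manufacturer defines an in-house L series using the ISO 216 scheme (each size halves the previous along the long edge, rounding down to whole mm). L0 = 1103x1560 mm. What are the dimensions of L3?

390 × 551 mm

L1: ⌊1560/2⌋ × 1103 = 780 × 1103 mm
L2: ⌊1103/2⌋ × 780 = 551 × 780 mm
L3: ⌊780/2⌋ × 551 = 390 × 551 mm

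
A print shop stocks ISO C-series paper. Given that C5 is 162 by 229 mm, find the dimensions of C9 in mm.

40 × 57 mm

C6: ⌊229/2⌋ × 162 = 114 × 162 mm
C7: ⌊162/2⌋ × 114 = 81 × 114 mm
C8: ⌊114/2⌋ × 81 = 57 × 81 mm
C9: ⌊81/2⌋ × 57 = 40 × 57 mm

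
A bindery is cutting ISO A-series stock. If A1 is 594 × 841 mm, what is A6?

A2: ⌊841/2⌋ × 594 = 420 × 594 mm
A3: ⌊594/2⌋ × 420 = 297 × 420 mm
A4: ⌊420/2⌋ × 297 = 210 × 297 mm
A5: ⌊297/2⌋ × 210 = 148 × 210 mm
A6: ⌊210/2⌋ × 148 = 105 × 148 mm

105 × 148 mm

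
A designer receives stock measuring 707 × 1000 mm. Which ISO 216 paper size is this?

B1 (707 × 1000 mm)

Aspect ratio 1000/707 ≈ 1.414 — close to the ISO √2 ≈ 1.414.
In the B-series (B0 = 1000 × 1414 mm): B1 = 707 × 1000 mm.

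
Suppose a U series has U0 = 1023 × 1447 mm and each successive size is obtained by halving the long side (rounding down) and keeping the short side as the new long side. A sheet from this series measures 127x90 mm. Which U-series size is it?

U0: 1023 × 1447 mm
U1: 723 × 1023 mm
U2: 511 × 723 mm
U3: 361 × 511 mm
U4: 255 × 361 mm
U5: 180 × 255 mm
U6: 127 × 180 mm
U7: 90 × 127 mm
U8: 63 × 90 mm
→ matches U7.

U7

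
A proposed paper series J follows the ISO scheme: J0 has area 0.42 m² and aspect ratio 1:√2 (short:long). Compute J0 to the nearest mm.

Let the short side be w mm. Then w · w√2 = 0.42 m² = 420,000 mm².
w² = 420,000/√2, so w ≈ 545.0 mm; long side = w√2 ≈ 770.7 mm.

545 × 771 mm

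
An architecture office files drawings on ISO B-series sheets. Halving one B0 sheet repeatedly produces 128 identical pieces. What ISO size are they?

B7

128 = 2^7, so 7 halving steps.
B0 → B1 → … → B7 after 7 steps.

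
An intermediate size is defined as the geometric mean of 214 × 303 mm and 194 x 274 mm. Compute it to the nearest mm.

204 × 288 mm

Short side: √(214 · 194) = √41516 ≈ 203.8 → 204 mm
Long side: √(303 · 274) = √83022 ≈ 288.1 → 288 mm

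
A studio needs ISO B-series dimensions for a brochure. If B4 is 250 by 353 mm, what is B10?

31 × 44 mm

B5: ⌊353/2⌋ × 250 = 176 × 250 mm
B6: ⌊250/2⌋ × 176 = 125 × 176 mm
B7: ⌊176/2⌋ × 125 = 88 × 125 mm
B8: ⌊125/2⌋ × 88 = 62 × 88 mm
B9: ⌊88/2⌋ × 62 = 44 × 62 mm
B10: ⌊62/2⌋ × 44 = 31 × 44 mm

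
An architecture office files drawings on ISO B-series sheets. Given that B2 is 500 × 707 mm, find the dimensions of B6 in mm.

125 × 176 mm

B3: ⌊707/2⌋ × 500 = 353 × 500 mm
B4: ⌊500/2⌋ × 353 = 250 × 353 mm
B5: ⌊353/2⌋ × 250 = 176 × 250 mm
B6: ⌊250/2⌋ × 176 = 125 × 176 mm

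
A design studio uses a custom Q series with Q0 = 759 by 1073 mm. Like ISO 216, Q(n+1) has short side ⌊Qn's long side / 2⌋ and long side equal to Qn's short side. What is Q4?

189 × 268 mm

Q1: ⌊1073/2⌋ × 759 = 536 × 759 mm
Q2: ⌊759/2⌋ × 536 = 379 × 536 mm
Q3: ⌊536/2⌋ × 379 = 268 × 379 mm
Q4: ⌊379/2⌋ × 268 = 189 × 268 mm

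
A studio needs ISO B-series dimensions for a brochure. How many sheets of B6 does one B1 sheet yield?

32

Each ISO step halves the sheet: 1 × B1 → 2 × B2 → 4 × B3 → 8 × B4 → …
From B1 to B6 is 5 halving steps: 2^5 = 32.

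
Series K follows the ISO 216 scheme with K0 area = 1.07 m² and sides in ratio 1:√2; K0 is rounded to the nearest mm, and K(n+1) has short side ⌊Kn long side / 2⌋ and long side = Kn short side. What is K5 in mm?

Let K0's short side be w mm. w · w√2 = 1.07 m² = 1,070,000 mm², so w ≈ 869.8 mm and w√2 ≈ 1230.1 mm → K0 = 870 × 1230 mm.
K1: ⌊1230/2⌋ × 870 = 615 × 870 mm
K2: ⌊870/2⌋ × 615 = 435 × 615 mm
K3: ⌊615/2⌋ × 435 = 307 × 435 mm
K4: ⌊435/2⌋ × 307 = 217 × 307 mm
K5: ⌊307/2⌋ × 217 = 153 × 217 mm

153 × 217 mm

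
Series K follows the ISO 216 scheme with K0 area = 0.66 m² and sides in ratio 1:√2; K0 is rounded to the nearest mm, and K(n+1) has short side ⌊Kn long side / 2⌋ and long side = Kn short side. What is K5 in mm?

Let K0's short side be w mm. w · w√2 = 0.66 m² = 660,000 mm², so w ≈ 683.1 mm and w√2 ≈ 966.1 mm → K0 = 683 × 966 mm.
K1: ⌊966/2⌋ × 683 = 483 × 683 mm
K2: ⌊683/2⌋ × 483 = 341 × 483 mm
K3: ⌊483/2⌋ × 341 = 241 × 341 mm
K4: ⌊341/2⌋ × 241 = 170 × 241 mm
K5: ⌊241/2⌋ × 170 = 120 × 170 mm

120 × 170 mm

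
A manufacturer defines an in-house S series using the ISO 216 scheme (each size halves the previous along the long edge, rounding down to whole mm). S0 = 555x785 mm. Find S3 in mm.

S1: ⌊785/2⌋ × 555 = 392 × 555 mm
S2: ⌊555/2⌋ × 392 = 277 × 392 mm
S3: ⌊392/2⌋ × 277 = 196 × 277 mm

196 × 277 mm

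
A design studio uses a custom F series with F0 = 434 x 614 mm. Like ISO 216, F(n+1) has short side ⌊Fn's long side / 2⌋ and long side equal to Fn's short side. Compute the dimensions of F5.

F1 = 307 × 434 mm (from F0 by 1 halving).
F2: ⌊434/2⌋ × 307 = 217 × 307 mm
F3: ⌊307/2⌋ × 217 = 153 × 217 mm
F4: ⌊217/2⌋ × 153 = 108 × 153 mm
F5: ⌊153/2⌋ × 108 = 76 × 108 mm

76 × 108 mm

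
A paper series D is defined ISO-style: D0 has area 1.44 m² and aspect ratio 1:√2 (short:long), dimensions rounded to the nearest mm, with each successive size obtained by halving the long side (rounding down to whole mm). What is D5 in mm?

178 × 252 mm

Let D0's short side be w mm. w · w√2 = 1.44 m² = 1,440,000 mm², so w ≈ 1009.1 mm and w√2 ≈ 1427.0 mm → D0 = 1009 × 1427 mm.
D1: ⌊1427/2⌋ × 1009 = 713 × 1009 mm
D2: ⌊1009/2⌋ × 713 = 504 × 713 mm
D3: ⌊713/2⌋ × 504 = 356 × 504 mm
D4: ⌊504/2⌋ × 356 = 252 × 356 mm
D5: ⌊356/2⌋ × 252 = 178 × 252 mm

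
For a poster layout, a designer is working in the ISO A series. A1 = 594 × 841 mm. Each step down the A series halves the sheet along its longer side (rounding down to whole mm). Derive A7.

A2: ⌊841/2⌋ × 594 = 420 × 594 mm
A3: ⌊594/2⌋ × 420 = 297 × 420 mm
A4: ⌊420/2⌋ × 297 = 210 × 297 mm
A5: ⌊297/2⌋ × 210 = 148 × 210 mm
A6: ⌊210/2⌋ × 148 = 105 × 148 mm
A7: ⌊148/2⌋ × 105 = 74 × 105 mm

74 × 105 mm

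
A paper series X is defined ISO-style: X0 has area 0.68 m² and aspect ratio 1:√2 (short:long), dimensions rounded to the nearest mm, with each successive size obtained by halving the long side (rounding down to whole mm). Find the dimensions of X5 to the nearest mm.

Let X0's short side be w mm. w · w√2 = 0.68 m² = 680,000 mm², so w ≈ 693.4 mm and w√2 ≈ 980.6 mm → X0 = 693 × 981 mm.
X1: ⌊981/2⌋ × 693 = 490 × 693 mm
X2: ⌊693/2⌋ × 490 = 346 × 490 mm
X3: ⌊490/2⌋ × 346 = 245 × 346 mm
X4: ⌊346/2⌋ × 245 = 173 × 245 mm
X5: ⌊245/2⌋ × 173 = 122 × 173 mm

122 × 173 mm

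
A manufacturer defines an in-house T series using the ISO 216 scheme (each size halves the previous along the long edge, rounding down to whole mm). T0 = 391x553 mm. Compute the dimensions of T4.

T1: ⌊553/2⌋ × 391 = 276 × 391 mm
T2: ⌊391/2⌋ × 276 = 195 × 276 mm
T3: ⌊276/2⌋ × 195 = 138 × 195 mm
T4: ⌊195/2⌋ × 138 = 97 × 138 mm

97 × 138 mm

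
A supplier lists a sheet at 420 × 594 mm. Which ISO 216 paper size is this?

A2 (420 × 594 mm)

Aspect ratio 594/420 ≈ 1.414 — close to the ISO √2 ≈ 1.414.
In the A-series (A0 area = 1 m²): A2 = 420 × 594 mm.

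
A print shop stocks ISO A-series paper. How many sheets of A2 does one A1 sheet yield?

A1 = 594 × 841 mm; A2 = 420 × 594 mm.
Each halving step doubles the count; 1 step from A1 to A2.
2^1 = 2.

2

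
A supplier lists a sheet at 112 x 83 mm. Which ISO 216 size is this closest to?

C7 (81 × 114 mm)

Aspect ratio 112/83 ≈ 1.349 (ISO target is √2 ≈ 1.414).
In the C-series (envelope sizes, between A and B): C7 = 81 × 114 mm.
Off by 4 mm total — nearest standard size.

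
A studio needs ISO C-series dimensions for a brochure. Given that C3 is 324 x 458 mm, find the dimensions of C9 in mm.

C4: ⌊458/2⌋ × 324 = 229 × 324 mm
C5: ⌊324/2⌋ × 229 = 162 × 229 mm
C6: ⌊229/2⌋ × 162 = 114 × 162 mm
C7: ⌊162/2⌋ × 114 = 81 × 114 mm
C8: ⌊114/2⌋ × 81 = 57 × 81 mm
C9: ⌊81/2⌋ × 57 = 40 × 57 mm

40 × 57 mm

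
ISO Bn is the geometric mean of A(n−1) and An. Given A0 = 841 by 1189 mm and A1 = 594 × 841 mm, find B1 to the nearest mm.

Short side: √(841 · 594) = √499554 ≈ 706.8 → 707 mm
Long side: √(1189 · 841) = √999949 ≈ 1000.0 → 1000 mm

707 × 1000 mm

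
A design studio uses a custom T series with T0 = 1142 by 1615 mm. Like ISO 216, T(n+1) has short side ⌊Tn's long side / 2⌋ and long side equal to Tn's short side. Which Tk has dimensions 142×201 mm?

T0: 1142 × 1615 mm
T1: 807 × 1142 mm
T2: 571 × 807 mm
T3: 403 × 571 mm
T4: 285 × 403 mm
T5: 201 × 285 mm
T6: 142 × 201 mm
T7: 100 × 142 mm
→ matches T6.

T6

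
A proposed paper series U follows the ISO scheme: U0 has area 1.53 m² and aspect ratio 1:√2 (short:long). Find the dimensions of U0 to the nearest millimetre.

1040 × 1471 mm

Let the short side be w mm. Then w · w√2 = 1.53 m² = 1,530,000 mm².
w² = 1,530,000/√2, so w ≈ 1040.1 mm; long side = w√2 ≈ 1471.0 mm.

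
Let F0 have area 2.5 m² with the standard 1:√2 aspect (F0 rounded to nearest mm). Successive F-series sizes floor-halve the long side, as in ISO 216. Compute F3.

Let F0's short side be w mm. w · w√2 = 2.5 m² = 2,500,000 mm², so w ≈ 1329.6 mm and w√2 ≈ 1880.3 mm → F0 = 1330 × 1880 mm.
F1: ⌊1880/2⌋ × 1330 = 940 × 1330 mm
F2: ⌊1330/2⌋ × 940 = 665 × 940 mm
F3: ⌊940/2⌋ × 665 = 470 × 665 mm

470 × 665 mm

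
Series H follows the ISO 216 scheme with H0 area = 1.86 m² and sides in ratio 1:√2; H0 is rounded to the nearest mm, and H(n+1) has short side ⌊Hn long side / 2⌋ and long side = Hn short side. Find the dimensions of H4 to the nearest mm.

Let H0's short side be w mm. w · w√2 = 1.86 m² = 1,860,000 mm², so w ≈ 1146.8 mm and w√2 ≈ 1621.9 mm → H0 = 1147 × 1622 mm.
H1: ⌊1622/2⌋ × 1147 = 811 × 1147 mm
H2: ⌊1147/2⌋ × 811 = 573 × 811 mm
H3: ⌊811/2⌋ × 573 = 405 × 573 mm
H4: ⌊573/2⌋ × 405 = 286 × 405 mm

286 × 405 mm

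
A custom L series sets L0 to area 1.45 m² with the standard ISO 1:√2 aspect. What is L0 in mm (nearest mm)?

1013 × 1432 mm

Let the short side be w mm. Then w · w√2 = 1.45 m² = 1,450,000 mm².
w² = 1,450,000/√2, so w ≈ 1012.6 mm; long side = w√2 ≈ 1432.0 mm.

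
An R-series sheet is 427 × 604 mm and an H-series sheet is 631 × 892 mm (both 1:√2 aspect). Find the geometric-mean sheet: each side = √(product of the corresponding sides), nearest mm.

519 × 734 mm

Short side: √(427 · 631) = √269437 ≈ 519.1 → 519 mm
Long side: √(604 · 892) = √538768 ≈ 734.0 → 734 mm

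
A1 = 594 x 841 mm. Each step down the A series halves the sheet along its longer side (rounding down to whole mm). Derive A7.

74 × 105 mm

A2: ⌊841/2⌋ × 594 = 420 × 594 mm
A3: ⌊594/2⌋ × 420 = 297 × 420 mm
A4: ⌊420/2⌋ × 297 = 210 × 297 mm
A5: ⌊297/2⌋ × 210 = 148 × 210 mm
A6: ⌊210/2⌋ × 148 = 105 × 148 mm
A7: ⌊148/2⌋ × 105 = 74 × 105 mm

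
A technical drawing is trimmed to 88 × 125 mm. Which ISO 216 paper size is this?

B7 (88 × 125 mm)

Aspect ratio 125/88 ≈ 1.420 — close to the ISO √2 ≈ 1.414.
In the B-series (B0 = 1000 × 1414 mm): B7 = 88 × 125 mm.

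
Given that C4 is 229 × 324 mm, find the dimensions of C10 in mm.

28 × 40 mm

C5: ⌊324/2⌋ × 229 = 162 × 229 mm
C6: ⌊229/2⌋ × 162 = 114 × 162 mm
C7: ⌊162/2⌋ × 114 = 81 × 114 mm
C8: ⌊114/2⌋ × 81 = 57 × 81 mm
C9: ⌊81/2⌋ × 57 = 40 × 57 mm
C10: ⌊57/2⌋ × 40 = 28 × 40 mm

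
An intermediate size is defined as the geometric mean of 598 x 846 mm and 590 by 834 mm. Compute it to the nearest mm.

Short side: √(598 · 590) = √352820 ≈ 594.0 → 594 mm
Long side: √(846 · 834) = √705564 ≈ 840.0 → 840 mm

594 × 840 mm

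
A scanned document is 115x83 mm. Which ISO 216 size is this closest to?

C7 (81 × 114 mm)

Aspect ratio 115/83 ≈ 1.386 (ISO target is √2 ≈ 1.414).
In the C-series (envelope sizes, between A and B): C7 = 81 × 114 mm.
Off by 3 mm total — nearest standard size.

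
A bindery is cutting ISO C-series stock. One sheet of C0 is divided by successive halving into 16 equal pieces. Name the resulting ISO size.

16 = 2^4, so 4 halving steps.
C0 → C1 → … → C4 after 4 steps.

C4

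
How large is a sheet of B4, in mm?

250 × 353 mm

B0 = 1000 × 1414 mm (B0 has a 1000 mm short side, aspect 1:√2).
B1: ⌊1414/2⌋ × 1000 = 707 × 1000 mm
B2: ⌊1000/2⌋ × 707 = 500 × 707 mm
B3: ⌊707/2⌋ × 500 = 353 × 500 mm
B4: ⌊500/2⌋ × 353 = 250 × 353 mm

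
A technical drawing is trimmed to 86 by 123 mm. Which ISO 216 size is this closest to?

B7 (88 × 125 mm)

Aspect ratio 123/86 ≈ 1.430 (ISO target is √2 ≈ 1.414).
In the B-series (B0 = 1000 × 1414 mm): B7 = 88 × 125 mm.
Off by 4 mm total — nearest standard size.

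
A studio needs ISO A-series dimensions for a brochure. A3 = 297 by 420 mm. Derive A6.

105 × 148 mm

A4: ⌊420/2⌋ × 297 = 210 × 297 mm
A5: ⌊297/2⌋ × 210 = 148 × 210 mm
A6: ⌊210/2⌋ × 148 = 105 × 148 mm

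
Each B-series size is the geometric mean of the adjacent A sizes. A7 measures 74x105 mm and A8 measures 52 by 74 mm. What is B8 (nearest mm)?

Short side: √(74 · 52) = √3848 ≈ 62.0 → 62 mm
Long side: √(105 · 74) = √7770 ≈ 88.1 → 88 mm

62 × 88 mm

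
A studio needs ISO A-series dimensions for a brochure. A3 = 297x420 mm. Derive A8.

A4: ⌊420/2⌋ × 297 = 210 × 297 mm
A5: ⌊297/2⌋ × 210 = 148 × 210 mm
A6: ⌊210/2⌋ × 148 = 105 × 148 mm
A7: ⌊148/2⌋ × 105 = 74 × 105 mm
A8: ⌊105/2⌋ × 74 = 52 × 74 mm

52 × 74 mm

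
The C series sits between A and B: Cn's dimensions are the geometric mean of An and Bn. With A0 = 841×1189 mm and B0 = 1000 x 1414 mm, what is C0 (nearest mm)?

Short side: √(841 · 1000) = √841000 ≈ 917.1 → 917 mm
Long side: √(1189 · 1414) = √1681246 ≈ 1296.6 → 1297 mm

917 × 1297 mm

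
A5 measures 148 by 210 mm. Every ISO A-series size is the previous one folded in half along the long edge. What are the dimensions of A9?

A6: ⌊210/2⌋ × 148 = 105 × 148 mm
A7: ⌊148/2⌋ × 105 = 74 × 105 mm
A8: ⌊105/2⌋ × 74 = 52 × 74 mm
A9: ⌊74/2⌋ × 52 = 37 × 52 mm

37 × 52 mm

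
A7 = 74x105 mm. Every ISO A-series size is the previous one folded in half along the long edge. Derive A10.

A8: ⌊105/2⌋ × 74 = 52 × 74 mm
A9: ⌊74/2⌋ × 52 = 37 × 52 mm
A10: ⌊52/2⌋ × 37 = 26 × 37 mm

26 × 37 mm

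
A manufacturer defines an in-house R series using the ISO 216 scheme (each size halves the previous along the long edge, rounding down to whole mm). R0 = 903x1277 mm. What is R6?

R1 = 638 × 903 mm (from R0 by 1 halving).
R2: ⌊903/2⌋ × 638 = 451 × 638 mm
R3: ⌊638/2⌋ × 451 = 319 × 451 mm
R4: ⌊451/2⌋ × 319 = 225 × 319 mm
R5: ⌊319/2⌋ × 225 = 159 × 225 mm
R6: ⌊225/2⌋ × 159 = 112 × 159 mm

112 × 159 mm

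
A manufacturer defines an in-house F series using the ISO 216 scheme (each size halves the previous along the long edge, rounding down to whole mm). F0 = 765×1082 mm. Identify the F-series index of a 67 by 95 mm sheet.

F7

F0: 765 × 1082 mm
F1: 541 × 765 mm
F2: 382 × 541 mm
F3: 270 × 382 mm
F4: 191 × 270 mm
F5: 135 × 191 mm
F6: 95 × 135 mm
F7: 67 × 95 mm
F8: 47 × 67 mm
→ matches F7.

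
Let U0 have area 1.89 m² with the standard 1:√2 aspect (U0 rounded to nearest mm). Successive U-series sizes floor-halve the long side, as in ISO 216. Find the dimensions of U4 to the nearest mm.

289 × 408 mm

Let U0's short side be w mm. w · w√2 = 1.89 m² = 1,890,000 mm², so w ≈ 1156.0 mm and w√2 ≈ 1634.9 mm → U0 = 1156 × 1635 mm.
U1: ⌊1635/2⌋ × 1156 = 817 × 1156 mm
U2: ⌊1156/2⌋ × 817 = 578 × 817 mm
U3: ⌊817/2⌋ × 578 = 408 × 578 mm
U4: ⌊578/2⌋ × 408 = 289 × 408 mm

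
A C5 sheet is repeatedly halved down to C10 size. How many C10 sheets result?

32

Each ISO step halves the sheet: 1 × C5 → 2 × C6 → 4 × C7 → 8 × C8 → …
From C5 to C10 is 5 halving steps: 2^5 = 32.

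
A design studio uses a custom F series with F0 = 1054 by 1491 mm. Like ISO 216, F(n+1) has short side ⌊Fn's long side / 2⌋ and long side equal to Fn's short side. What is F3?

F1: ⌊1491/2⌋ × 1054 = 745 × 1054 mm
F2: ⌊1054/2⌋ × 745 = 527 × 745 mm
F3: ⌊745/2⌋ × 527 = 372 × 527 mm

372 × 527 mm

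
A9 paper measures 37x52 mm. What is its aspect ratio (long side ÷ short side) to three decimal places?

1.405

52 / 37 = 1.405
ISO 216 targets √2 ≈ 1.414; the -0.009 deviation is from mm rounding.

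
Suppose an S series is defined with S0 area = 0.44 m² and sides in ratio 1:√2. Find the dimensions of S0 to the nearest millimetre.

Let the short side be w mm. Then w · w√2 = 0.44 m² = 440,000 mm².
w² = 440,000/√2, so w ≈ 557.8 mm; long side = w√2 ≈ 788.8 mm.

558 × 789 mm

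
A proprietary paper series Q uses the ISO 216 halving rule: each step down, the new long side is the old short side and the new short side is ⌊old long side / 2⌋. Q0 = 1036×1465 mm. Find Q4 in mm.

Q1 = 732 × 1036 mm (from Q0 by 1 halving).
Q2: ⌊1036/2⌋ × 732 = 518 × 732 mm
Q3: ⌊732/2⌋ × 518 = 366 × 518 mm
Q4: ⌊518/2⌋ × 366 = 259 × 366 mm

259 × 366 mm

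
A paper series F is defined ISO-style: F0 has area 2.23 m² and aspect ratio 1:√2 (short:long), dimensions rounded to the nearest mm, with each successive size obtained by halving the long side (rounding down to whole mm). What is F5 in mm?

Let F0's short side be w mm. w · w√2 = 2.23 m² = 2,230,000 mm², so w ≈ 1255.7 mm and w√2 ≈ 1775.9 mm → F0 = 1256 × 1776 mm.
F1: ⌊1776/2⌋ × 1256 = 888 × 1256 mm
F2: ⌊1256/2⌋ × 888 = 628 × 888 mm
F3: ⌊888/2⌋ × 628 = 444 × 628 mm
F4: ⌊628/2⌋ × 444 = 314 × 444 mm
F5: ⌊444/2⌋ × 314 = 222 × 314 mm

222 × 314 mm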